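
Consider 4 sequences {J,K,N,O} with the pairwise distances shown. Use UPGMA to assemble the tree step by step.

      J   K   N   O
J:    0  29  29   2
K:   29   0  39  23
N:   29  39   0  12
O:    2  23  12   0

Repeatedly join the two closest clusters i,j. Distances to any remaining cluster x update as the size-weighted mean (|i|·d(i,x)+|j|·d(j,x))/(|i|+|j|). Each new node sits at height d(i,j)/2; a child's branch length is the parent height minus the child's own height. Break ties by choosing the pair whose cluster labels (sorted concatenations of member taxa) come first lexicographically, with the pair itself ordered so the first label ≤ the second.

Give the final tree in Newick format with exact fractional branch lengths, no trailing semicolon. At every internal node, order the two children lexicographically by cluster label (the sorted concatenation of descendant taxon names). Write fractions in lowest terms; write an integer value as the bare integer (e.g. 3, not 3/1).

iteration 1: select J,O (d=2); attach at lengths (1, 1); label the merged cluster JO
  updated: d(JO,K)=26, d(JO,N)=41/2
iteration 2: select JO,N (d=41/2); attach at lengths (37/4, 41/4); label the merged cluster JNO
  updated: d(JNO,K)=91/3
iteration 3: select JNO,K (d=91/3); attach at lengths (59/12, 91/6); label the merged cluster JKNO
final tree: (((J:1,O:1):37/4,N:41/4):59/12,K:91/6)
total length: 499/12

(((J:1,O:1):37/4,N:41/4):59/12,K:91/6)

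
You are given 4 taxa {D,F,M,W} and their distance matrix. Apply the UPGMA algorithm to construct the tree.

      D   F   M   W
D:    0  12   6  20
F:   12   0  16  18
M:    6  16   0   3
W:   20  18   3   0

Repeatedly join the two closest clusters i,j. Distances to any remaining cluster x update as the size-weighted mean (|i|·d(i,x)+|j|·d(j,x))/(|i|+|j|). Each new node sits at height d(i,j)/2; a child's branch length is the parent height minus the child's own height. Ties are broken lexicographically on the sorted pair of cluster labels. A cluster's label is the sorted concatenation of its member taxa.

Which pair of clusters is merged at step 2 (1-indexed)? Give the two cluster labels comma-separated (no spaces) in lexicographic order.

1. join M+W (d=3) ⇒ MW; edges |M|=3/2, |W|=3/2
  updated: d(D,MW)=13, d(F,MW)=17
2. join D+F (d=12) ⇒ DF; edges |D|=6, |F|=6
  updated: d(DF,MW)=15
3. join DF+MW (d=15) ⇒ DFMW; edges |DF|=3/2, |MW|=6
final tree: ((D:6,F:6):3/2,(M:3/2,W:3/2):6)
total length: 45/2

D,F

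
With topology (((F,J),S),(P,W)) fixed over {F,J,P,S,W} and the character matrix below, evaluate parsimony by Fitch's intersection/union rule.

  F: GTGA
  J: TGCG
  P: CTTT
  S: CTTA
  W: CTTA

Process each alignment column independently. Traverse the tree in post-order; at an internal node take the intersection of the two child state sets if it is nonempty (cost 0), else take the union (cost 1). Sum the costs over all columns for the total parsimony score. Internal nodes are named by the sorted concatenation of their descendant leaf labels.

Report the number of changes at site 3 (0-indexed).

FJ@0: {G} ∪ {T} = {G,T} (union, +1)
FJS@0: {G,T} ∪ {C} = {C,G,T} (union, +1)
PW@0: {C} ∩ {C} = {C} (intersection, +0)
FJPSW@0: {C,G,T} ∩ {C} = {C} (intersection, +0)
FJ@1: {T} ∪ {G} = {G,T} (union, +1)
FJS@1: {G,T} ∩ {T} = {T} (intersection, +0)
PW@1: {T} ∩ {T} = {T} (intersection, +0)
FJPSW@1: {T} ∩ {T} = {T} (intersection, +0)
FJ@2: {G} ∪ {C} = {C,G} (union, +1)
FJS@2: {C,G} ∪ {T} = {C,G,T} (union, +1)
PW@2: {T} ∩ {T} = {T} (intersection, +0)
FJPSW@2: {C,G,T} ∩ {T} = {T} (intersection, +0)
FJ@3: {A} ∪ {G} = {A,G} (union, +1)
FJS@3: {A,G} ∩ {A} = {A} (intersection, +0)
PW@3: {T} ∪ {A} = {A,T} (union, +1)
FJPSW@3: {A} ∩ {A,T} = {A} (intersection, +0)
per-site changes: [2, 1, 2, 2]; total = 7

2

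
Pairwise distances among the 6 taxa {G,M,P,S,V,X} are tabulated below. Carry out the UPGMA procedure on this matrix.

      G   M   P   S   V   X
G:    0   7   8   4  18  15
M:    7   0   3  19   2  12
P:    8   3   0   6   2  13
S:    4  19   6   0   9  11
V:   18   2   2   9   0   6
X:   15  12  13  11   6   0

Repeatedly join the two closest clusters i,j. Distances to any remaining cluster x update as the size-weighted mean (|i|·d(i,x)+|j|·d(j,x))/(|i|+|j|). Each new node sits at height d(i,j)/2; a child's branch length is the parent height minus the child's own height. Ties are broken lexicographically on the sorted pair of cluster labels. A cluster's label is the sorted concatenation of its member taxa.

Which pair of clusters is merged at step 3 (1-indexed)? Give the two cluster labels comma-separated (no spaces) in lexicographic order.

iteration 1: select M,V (d=2); attach at lengths (1, 1); label the merged cluster MV
  updated: d(G,MV)=25/2, d(MV,P)=5/2, d(MV,S)=14, d(MV,X)=9
iteration 2: select MV,P (d=5/2); attach at lengths (1/4, 5/4); label the merged cluster MPV
  updated: d(G,MPV)=11, d(MPV,S)=34/3, d(MPV,X)=31/3
iteration 3: select G,S (d=4); attach at lengths (2, 2); label the merged cluster GS
  updated: d(GS,MPV)=67/6, d(GS,X)=13
iteration 4: select MPV,X (d=31/3); attach at lengths (47/12, 31/6); label the merged cluster MPVX
  updated: d(GS,MPVX)=93/8
iteration 5: select GS,MPVX (d=93/8); attach at lengths (61/16, 31/48); label the merged cluster GMPSVX
final tree: ((G:2,S:2):61/16,(((M:1,V:1):1/4,P:5/4):47/12,X:31/6):31/48)
total length: 505/24

G,S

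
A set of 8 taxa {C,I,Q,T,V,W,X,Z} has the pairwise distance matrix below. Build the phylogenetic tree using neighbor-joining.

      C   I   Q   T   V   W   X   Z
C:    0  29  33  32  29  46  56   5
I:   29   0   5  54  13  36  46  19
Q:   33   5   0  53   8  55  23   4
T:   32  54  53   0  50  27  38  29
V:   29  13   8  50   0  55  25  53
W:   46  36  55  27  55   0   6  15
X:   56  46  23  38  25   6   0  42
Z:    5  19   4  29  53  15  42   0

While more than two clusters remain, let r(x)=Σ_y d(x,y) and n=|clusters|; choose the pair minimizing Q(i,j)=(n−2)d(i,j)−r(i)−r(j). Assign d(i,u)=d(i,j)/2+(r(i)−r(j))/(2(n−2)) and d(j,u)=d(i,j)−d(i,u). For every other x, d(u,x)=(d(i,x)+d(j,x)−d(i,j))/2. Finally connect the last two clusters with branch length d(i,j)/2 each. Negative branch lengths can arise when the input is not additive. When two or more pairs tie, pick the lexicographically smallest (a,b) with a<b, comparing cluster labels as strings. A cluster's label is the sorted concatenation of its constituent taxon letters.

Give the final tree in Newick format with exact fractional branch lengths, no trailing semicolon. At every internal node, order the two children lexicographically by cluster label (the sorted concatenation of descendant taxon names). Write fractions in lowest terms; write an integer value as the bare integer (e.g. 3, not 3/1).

iteration 1: select W,X (d=6, Q=-440); attach at lengths (10/3, 8/3); label the merged cluster WX
  updated: d(C,WX)=48, d(I,WX)=38, d(Q,WX)=36, d(T,WX)=59/2, d(V,WX)=37, d(WX,Z)=51/2
iteration 2: select T,WX (d=59/2, Q=-314); attach at lengths (181/10, 57/5); label the merged cluster TWX
  updated: d(C,TWX)=101/4, d(I,TWX)=125/4, d(Q,TWX)=119/4, d(TWX,V)=115/4, d(TWX,Z)=25/2
iteration 3: select C,Z (d=5, Q=-779/4); attach at lengths (191/32, -31/32); label the merged cluster CZ
  updated: d(CZ,I)=43/2, d(CZ,Q)=16, d(CZ,TWX)=131/8, d(CZ,V)=77/2
iteration 4: select CZ,TWX (d=131/8, Q=-1195/8); attach at lengths (283/48, 503/48); label the merged cluster CTWXZ
  updated: d(CTWXZ,I)=291/16, d(CTWXZ,Q)=235/16, d(CTWXZ,V)=407/16
iteration 5: select CTWXZ,I (d=291/16, Q=-465/8); attach at lengths (117/8, 57/16); label the merged cluster CITWXZ
  updated: d(CITWXZ,Q)=3/4, d(CITWXZ,V)=81/8
iteration 6: select CITWXZ,Q (d=3/4, Q=-151/8); attach at lengths (23/16, -11/16); label the merged cluster CIQTWXZ
  updated: d(CIQTWXZ,V)=139/16
iteration 7: select CIQTWXZ,V (d=139/16); attach at lengths (139/32, 139/32); label the merged cluster CIQTVWXZ
final tree: (((((C:191/32,Z:-31/32):283/48,(T:181/10,(W:10/3,X:8/3):57/5):503/48):117/8,I:57/16):23/16,Q:-11/16):139/32,V:139/32)
total length: 169/2

(((((C:191/32,Z:-31/32):283/48,(T:181/10,(W:10/3,X:8/3):57/5):503/48):117/8,I:57/16):23/16,Q:-11/16):139/32,V:139/32)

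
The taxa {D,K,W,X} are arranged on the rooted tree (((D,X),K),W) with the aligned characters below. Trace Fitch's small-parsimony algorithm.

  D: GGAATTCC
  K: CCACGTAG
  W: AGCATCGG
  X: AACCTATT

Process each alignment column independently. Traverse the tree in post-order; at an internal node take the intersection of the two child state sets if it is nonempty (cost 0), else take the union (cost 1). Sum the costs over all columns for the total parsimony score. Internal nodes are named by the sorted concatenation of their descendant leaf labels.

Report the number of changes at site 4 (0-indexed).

[col 0] DX: children D:{G}, X:{A} ∪→ {A,G}; cost 1
[col 0] DKX: children DX:{A,G}, K:{C} ∪→ {A,C,G}; cost 1
[col 0] DKWX: children DKX:{A,C,G}, W:{A} ∩→ {A}; cost 0
[col 1] DX: children D:{G}, X:{A} ∪→ {A,G}; cost 1
[col 1] DKX: children DX:{A,G}, K:{C} ∪→ {A,C,G}; cost 1
[col 1] DKWX: children DKX:{A,C,G}, W:{G} ∩→ {G}; cost 0
[col 2] DX: children D:{A}, X:{C} ∪→ {A,C}; cost 1
[col 2] DKX: children DX:{A,C}, K:{A} ∩→ {A}; cost 0
[col 2] DKWX: children DKX:{A}, W:{C} ∪→ {A,C}; cost 1
[col 3] DX: children D:{A}, X:{C} ∪→ {A,C}; cost 1
[col 3] DKX: children DX:{A,C}, K:{C} ∩→ {C}; cost 0
[col 3] DKWX: children DKX:{C}, W:{A} ∪→ {A,C}; cost 1
[col 4] DX: children D:{T}, X:{T} ∩→ {T}; cost 0
[col 4] DKX: children DX:{T}, K:{G} ∪→ {G,T}; cost 1
[col 4] DKWX: children DKX:{G,T}, W:{T} ∩→ {T}; cost 0
[col 5] DX: children D:{T}, X:{A} ∪→ {A,T}; cost 1
[col 5] DKX: children DX:{A,T}, K:{T} ∩→ {T}; cost 0
[col 5] DKWX: children DKX:{T}, W:{C} ∪→ {C,T}; cost 1
[col 6] DX: children D:{C}, X:{T} ∪→ {C,T}; cost 1
[col 6] DKX: children DX:{C,T}, K:{A} ∪→ {A,C,T}; cost 1
[col 6] DKWX: children DKX:{A,C,T}, W:{G} ∪→ {A,C,G,T}; cost 1
[col 7] DX: children D:{C}, X:{T} ∪→ {C,T}; cost 1
[col 7] DKX: children DX:{C,T}, K:{G} ∪→ {C,G,T}; cost 1
[col 7] DKWX: children DKX:{C,G,T}, W:{G} ∩→ {G}; cost 0
per-site changes: [2, 2, 2, 2, 1, 2, 3, 2]; total = 16

1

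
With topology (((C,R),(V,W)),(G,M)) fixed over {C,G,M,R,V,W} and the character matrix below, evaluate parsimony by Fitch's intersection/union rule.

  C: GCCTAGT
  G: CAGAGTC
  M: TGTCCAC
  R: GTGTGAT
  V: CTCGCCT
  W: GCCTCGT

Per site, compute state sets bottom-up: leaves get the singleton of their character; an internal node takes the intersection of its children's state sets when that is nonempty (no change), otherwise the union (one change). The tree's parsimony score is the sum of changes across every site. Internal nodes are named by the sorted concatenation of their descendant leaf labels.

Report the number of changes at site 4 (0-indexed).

3

site 0, node CR: C={G} ∩ R={G} → {G} (+0)
site 0, node VW: V={C} ∪ W={G} → {C,G} (+1)
site 0, node CRVW: CR={G} ∩ VW={C,G} → {G} (+0)
site 0, node GM: G={C} ∪ M={T} → {C,T} (+1)
site 0, node CGMRVW: CRVW={G} ∪ GM={C,T} → {C,G,T} (+1)
site 1, node CR: C={C} ∪ R={T} → {C,T} (+1)
site 1, node VW: V={T} ∪ W={C} → {C,T} (+1)
site 1, node CRVW: CR={C,T} ∩ VW={C,T} → {C,T} (+0)
site 1, node GM: G={A} ∪ M={G} → {A,G} (+1)
site 1, node CGMRVW: CRVW={C,T} ∪ GM={A,G} → {A,C,G,T} (+1)
site 2, node CR: C={C} ∪ R={G} → {C,G} (+1)
site 2, node VW: V={C} ∩ W={C} → {C} (+0)
site 2, node CRVW: CR={C,G} ∩ VW={C} → {C} (+0)
site 2, node GM: G={G} ∪ M={T} → {G,T} (+1)
site 2, node CGMRVW: CRVW={C} ∪ GM={G,T} → {C,G,T} (+1)
site 3, node CR: C={T} ∩ R={T} → {T} (+0)
site 3, node VW: V={G} ∪ W={T} → {G,T} (+1)
site 3, node CRVW: CR={T} ∩ VW={G,T} → {T} (+0)
site 3, node GM: G={A} ∪ M={C} → {A,C} (+1)
site 3, node CGMRVW: CRVW={T} ∪ GM={A,C} → {A,C,T} (+1)
site 4, node CR: C={A} ∪ R={G} → {A,G} (+1)
site 4, node VW: V={C} ∩ W={C} → {C} (+0)
site 4, node CRVW: CR={A,G} ∪ VW={C} → {A,C,G} (+1)
site 4, node GM: G={G} ∪ M={C} → {C,G} (+1)
site 4, node CGMRVW: CRVW={A,C,G} ∩ GM={C,G} → {C,G} (+0)
site 5, node CR: C={G} ∪ R={A} → {A,G} (+1)
site 5, node VW: V={C} ∪ W={G} → {C,G} (+1)
site 5, node CRVW: CR={A,G} ∩ VW={C,G} → {G} (+0)
site 5, node GM: G={T} ∪ M={A} → {A,T} (+1)
site 5, node CGMRVW: CRVW={G} ∪ GM={A,T} → {A,G,T} (+1)
site 6, node CR: C={T} ∩ R={T} → {T} (+0)
site 6, node VW: V={T} ∩ W={T} → {T} (+0)
site 6, node CRVW: CR={T} ∩ VW={T} → {T} (+0)
site 6, node GM: G={C} ∩ M={C} → {C} (+0)
site 6, node CGMRVW: CRVW={T} ∪ GM={C} → {C,T} (+1)
per-site changes: [3, 4, 3, 3, 3, 4, 1]; total = 21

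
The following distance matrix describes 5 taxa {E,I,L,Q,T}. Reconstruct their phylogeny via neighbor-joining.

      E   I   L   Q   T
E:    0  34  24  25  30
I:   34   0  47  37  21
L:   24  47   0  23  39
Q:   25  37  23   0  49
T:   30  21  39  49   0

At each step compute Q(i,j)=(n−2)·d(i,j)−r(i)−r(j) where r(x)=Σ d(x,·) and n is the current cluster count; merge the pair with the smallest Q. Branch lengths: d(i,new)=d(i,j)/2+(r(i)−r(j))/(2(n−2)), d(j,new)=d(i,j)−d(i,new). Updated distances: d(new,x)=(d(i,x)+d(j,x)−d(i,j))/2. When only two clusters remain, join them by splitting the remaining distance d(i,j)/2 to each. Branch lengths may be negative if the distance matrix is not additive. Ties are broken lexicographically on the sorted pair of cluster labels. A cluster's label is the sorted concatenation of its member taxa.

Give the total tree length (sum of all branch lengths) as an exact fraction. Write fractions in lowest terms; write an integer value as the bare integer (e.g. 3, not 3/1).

287/4

iteration 1: select I,T (d=21, Q=-215); attach at lengths (21/2, 21/2); label the merged cluster IT
  updated: d(E,IT)=43/2, d(IT,L)=65/2, d(IT,Q)=65/2
iteration 2: select E,IT (d=43/2, Q=-114); attach at lengths (27/4, 59/4); label the merged cluster EIT
  updated: d(EIT,L)=35/2, d(EIT,Q)=18
iteration 3: select EIT,L (d=35/2, Q=-117/2); attach at lengths (25/4, 45/4); label the merged cluster EILT
  updated: d(EILT,Q)=47/4
iteration 4: select EILT,Q (d=47/4); attach at lengths (47/8, 47/8); label the merged cluster EILQT
final tree: (((E:27/4,(I:21/2,T:21/2):59/4):25/4,L:45/4):47/8,Q:47/8)
total length: 287/4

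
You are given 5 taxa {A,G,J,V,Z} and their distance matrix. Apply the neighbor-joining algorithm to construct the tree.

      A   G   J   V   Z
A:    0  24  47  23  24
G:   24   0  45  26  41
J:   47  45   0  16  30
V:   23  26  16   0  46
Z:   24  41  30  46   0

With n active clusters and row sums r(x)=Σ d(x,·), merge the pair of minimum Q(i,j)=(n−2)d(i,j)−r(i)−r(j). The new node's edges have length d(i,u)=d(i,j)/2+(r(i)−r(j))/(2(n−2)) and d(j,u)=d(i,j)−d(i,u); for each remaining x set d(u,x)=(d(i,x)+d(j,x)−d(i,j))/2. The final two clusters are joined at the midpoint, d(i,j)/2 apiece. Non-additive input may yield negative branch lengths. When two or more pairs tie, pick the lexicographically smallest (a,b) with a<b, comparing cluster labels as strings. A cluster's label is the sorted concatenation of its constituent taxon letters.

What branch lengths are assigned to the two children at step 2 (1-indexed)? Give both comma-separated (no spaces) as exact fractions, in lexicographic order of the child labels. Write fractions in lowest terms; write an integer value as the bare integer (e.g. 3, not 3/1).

1. join J+V (d=16, Q=-201) ⇒ JV; edges |J|=25/2, |V|=7/2
  updated: d(A,JV)=27, d(G,JV)=55/2, d(JV,Z)=30
2. join A+Z (d=24, Q=-122) ⇒ AZ; edges |A|=7, |Z|=17
  updated: d(AZ,G)=41/2, d(AZ,JV)=33/2
3. join AZ+G (d=41/2, Q=-129/2) ⇒ AGZ; edges |AZ|=19/4, |G|=63/4
  updated: d(AGZ,JV)=47/4
4. join AGZ+JV (d=47/4) ⇒ AGJVZ; edges |AGZ|=47/8, |JV|=47/8
final tree: (((A:7,Z:17):19/4,G:63/4):47/8,(J:25/2,V:7/2):47/8)
total length: 289/4

7,17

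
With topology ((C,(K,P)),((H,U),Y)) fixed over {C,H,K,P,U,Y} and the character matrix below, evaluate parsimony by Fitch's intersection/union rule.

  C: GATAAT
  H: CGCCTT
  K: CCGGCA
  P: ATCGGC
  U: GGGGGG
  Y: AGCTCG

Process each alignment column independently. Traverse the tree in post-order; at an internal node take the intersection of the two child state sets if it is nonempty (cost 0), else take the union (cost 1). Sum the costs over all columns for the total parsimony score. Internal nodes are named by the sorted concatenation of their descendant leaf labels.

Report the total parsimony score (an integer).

[col 0] KP: children K:{C}, P:{A} ∪→ {A,C}; cost 1
[col 0] CKP: children C:{G}, KP:{A,C} ∪→ {A,C,G}; cost 1
[col 0] HU: children H:{C}, U:{G} ∪→ {C,G}; cost 1
[col 0] HUY: children HU:{C,G}, Y:{A} ∪→ {A,C,G}; cost 1
[col 0] CHKPUY: children CKP:{A,C,G}, HUY:{A,C,G} ∩→ {A,C,G}; cost 0
[col 1] KP: children K:{C}, P:{T} ∪→ {C,T}; cost 1
[col 1] CKP: children C:{A}, KP:{C,T} ∪→ {A,C,T}; cost 1
[col 1] HU: children H:{G}, U:{G} ∩→ {G}; cost 0
[col 1] HUY: children HU:{G}, Y:{G} ∩→ {G}; cost 0
[col 1] CHKPUY: children CKP:{A,C,T}, HUY:{G} ∪→ {A,C,G,T}; cost 1
[col 2] KP: children K:{G}, P:{C} ∪→ {C,G}; cost 1
[col 2] CKP: children C:{T}, KP:{C,G} ∪→ {C,G,T}; cost 1
[col 2] HU: children H:{C}, U:{G} ∪→ {C,G}; cost 1
[col 2] HUY: children HU:{C,G}, Y:{C} ∩→ {C}; cost 0
[col 2] CHKPUY: children CKP:{C,G,T}, HUY:{C} ∩→ {C}; cost 0
[col 3] KP: children K:{G}, P:{G} ∩→ {G}; cost 0
[col 3] CKP: children C:{A}, KP:{G} ∪→ {A,G}; cost 1
[col 3] HU: children H:{C}, U:{G} ∪→ {C,G}; cost 1
[col 3] HUY: children HU:{C,G}, Y:{T} ∪→ {C,G,T}; cost 1
[col 3] CHKPUY: children CKP:{A,G}, HUY:{C,G,T} ∩→ {G}; cost 0
[col 4] KP: children K:{C}, P:{G} ∪→ {C,G}; cost 1
[col 4] CKP: children C:{A}, KP:{C,G} ∪→ {A,C,G}; cost 1
[col 4] HU: children H:{T}, U:{G} ∪→ {G,T}; cost 1
[col 4] HUY: children HU:{G,T}, Y:{C} ∪→ {C,G,T}; cost 1
[col 4] CHKPUY: children CKP:{A,C,G}, HUY:{C,G,T} ∩→ {C,G}; cost 0
[col 5] KP: children K:{A}, P:{C} ∪→ {A,C}; cost 1
[col 5] CKP: children C:{T}, KP:{A,C} ∪→ {A,C,T}; cost 1
[col 5] HU: children H:{T}, U:{G} ∪→ {G,T}; cost 1
[col 5] HUY: children HU:{G,T}, Y:{G} ∩→ {G}; cost 0
[col 5] CHKPUY: children CKP:{A,C,T}, HUY:{G} ∪→ {A,C,G,T}; cost 1
per-site changes: [4, 3, 3, 3, 4, 4]; total = 21

21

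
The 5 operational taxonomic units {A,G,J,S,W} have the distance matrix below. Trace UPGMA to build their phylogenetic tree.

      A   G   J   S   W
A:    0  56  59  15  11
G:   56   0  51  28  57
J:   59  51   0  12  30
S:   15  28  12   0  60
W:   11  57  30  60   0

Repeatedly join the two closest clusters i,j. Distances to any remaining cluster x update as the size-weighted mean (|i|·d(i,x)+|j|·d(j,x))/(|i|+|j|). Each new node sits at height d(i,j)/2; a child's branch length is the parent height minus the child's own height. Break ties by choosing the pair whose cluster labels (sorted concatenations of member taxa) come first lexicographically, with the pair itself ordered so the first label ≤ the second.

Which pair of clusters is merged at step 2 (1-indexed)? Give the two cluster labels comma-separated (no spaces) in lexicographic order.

J,S

iteration 1: select A,W (d=11); attach at lengths (11/2, 11/2); label the merged cluster AW
  updated: d(AW,G)=113/2, d(AW,J)=89/2, d(AW,S)=75/2
iteration 2: select J,S (d=12); attach at lengths (6, 6); label the merged cluster JS
  updated: d(AW,JS)=41, d(G,JS)=79/2
iteration 3: select G,JS (d=79/2); attach at lengths (79/4, 55/4); label the merged cluster GJS
  updated: d(AW,GJS)=277/6
iteration 4: select AW,GJS (d=277/6); attach at lengths (211/12, 10/3); label the merged cluster AGJSW
final tree: ((A:11/2,W:11/2):211/12,(G:79/4,(J:6,S:6):55/4):10/3)
total length: 929/12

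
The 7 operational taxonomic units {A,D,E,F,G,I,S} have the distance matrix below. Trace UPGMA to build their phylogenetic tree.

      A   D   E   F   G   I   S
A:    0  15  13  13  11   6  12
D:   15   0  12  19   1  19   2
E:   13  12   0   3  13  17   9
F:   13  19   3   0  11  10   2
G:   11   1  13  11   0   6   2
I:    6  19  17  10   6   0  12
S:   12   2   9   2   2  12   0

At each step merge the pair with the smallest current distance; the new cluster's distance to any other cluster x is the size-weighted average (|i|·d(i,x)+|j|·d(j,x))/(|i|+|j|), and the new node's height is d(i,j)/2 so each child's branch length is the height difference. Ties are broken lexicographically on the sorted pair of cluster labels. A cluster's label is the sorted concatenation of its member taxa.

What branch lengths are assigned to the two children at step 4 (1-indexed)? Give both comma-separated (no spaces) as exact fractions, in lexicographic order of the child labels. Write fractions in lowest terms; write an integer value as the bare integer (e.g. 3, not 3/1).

3,3

step 1: merge (D,G) at d=1; branch lengths D→1/2, G→1/2; new cluster DG
  updated: d(A,DG)=13, d(DG,E)=25/2, d(DG,F)=15, d(DG,I)=25/2, d(DG,S)=2
step 2: merge (DG,S) at d=2; branch lengths DG→1/2, S→1; new cluster DGS
  updated: d(A,DGS)=38/3, d(DGS,E)=34/3, d(DGS,F)=32/3, d(DGS,I)=37/3
step 3: merge (E,F) at d=3; branch lengths E→3/2, F→3/2; new cluster EF
  updated: d(A,EF)=13, d(DGS,EF)=11, d(EF,I)=27/2
step 4: merge (A,I) at d=6; branch lengths A→3, I→3; new cluster AI
  updated: d(AI,DGS)=25/2, d(AI,EF)=53/4
step 5: merge (DGS,EF) at d=11; branch lengths DGS→9/2, EF→4; new cluster DEFGS
  updated: d(AI,DEFGS)=64/5
step 6: merge (AI,DEFGS) at d=64/5; branch lengths AI→17/5, DEFGS→9/10; new cluster ADEFGIS
final tree: ((A:3,I:3):17/5,(((D:1/2,G:1/2):1/2,S:1):9/2,(E:3/2,F:3/2):4):9/10)
total length: 243/10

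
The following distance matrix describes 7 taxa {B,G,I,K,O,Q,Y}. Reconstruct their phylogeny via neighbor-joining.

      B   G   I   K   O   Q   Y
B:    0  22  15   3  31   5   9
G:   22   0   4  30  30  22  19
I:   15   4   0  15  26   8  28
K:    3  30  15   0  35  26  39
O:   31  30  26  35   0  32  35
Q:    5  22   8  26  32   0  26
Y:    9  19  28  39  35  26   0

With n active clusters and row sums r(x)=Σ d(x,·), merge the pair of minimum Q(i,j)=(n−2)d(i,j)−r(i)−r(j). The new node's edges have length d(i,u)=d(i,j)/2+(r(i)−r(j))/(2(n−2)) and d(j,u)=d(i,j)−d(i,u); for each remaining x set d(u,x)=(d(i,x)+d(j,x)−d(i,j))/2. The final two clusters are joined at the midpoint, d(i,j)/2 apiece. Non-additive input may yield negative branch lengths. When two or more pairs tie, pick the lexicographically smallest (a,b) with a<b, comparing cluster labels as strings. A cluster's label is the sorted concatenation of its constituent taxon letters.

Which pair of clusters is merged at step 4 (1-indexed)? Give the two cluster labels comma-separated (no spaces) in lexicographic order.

BKQ,GI

step 1: merge (B,K) at d=3, Q=-218; branch lengths B→-24/5, K→39/5; new cluster BK
  updated: d(BK,G)=49/2, d(BK,I)=27/2, d(BK,O)=63/2, d(BK,Q)=14, d(BK,Y)=45/2
step 2: merge (G,I) at d=4, Q=-163; branch lengths G→9/2, I→-1/2; new cluster GI
  updated: d(BK,GI)=17, d(GI,O)=26, d(GI,Q)=13, d(GI,Y)=43/2
step 3: merge (BK,Q) at d=14, Q=-128; branch lengths BK→7, Q→7; new cluster BKQ
  updated: d(BKQ,GI)=8, d(BKQ,O)=99/4, d(BKQ,Y)=69/4
step 4: merge (BKQ,GI) at d=8, Q=-179/2; branch lengths BKQ→21/8, GI→43/8; new cluster BGIKQ
  updated: d(BGIKQ,O)=171/8, d(BGIKQ,Y)=123/8
step 5: merge (BGIKQ,O) at d=171/8, Q=-287/4; branch lengths BGIKQ→7/8, O→41/2; new cluster BGIKOQ
  updated: d(BGIKOQ,Y)=29/2
step 6: merge (BGIKOQ,Y) at d=29/2; branch lengths BGIKOQ→29/4, Y→29/4; new cluster BGIKOQY
final tree: (((((B:-24/5,K:39/5):7,Q:7):21/8,(G:9/2,I:-1/2):43/8):7/8,O:41/2):29/4,Y:29/4)
total length: 519/8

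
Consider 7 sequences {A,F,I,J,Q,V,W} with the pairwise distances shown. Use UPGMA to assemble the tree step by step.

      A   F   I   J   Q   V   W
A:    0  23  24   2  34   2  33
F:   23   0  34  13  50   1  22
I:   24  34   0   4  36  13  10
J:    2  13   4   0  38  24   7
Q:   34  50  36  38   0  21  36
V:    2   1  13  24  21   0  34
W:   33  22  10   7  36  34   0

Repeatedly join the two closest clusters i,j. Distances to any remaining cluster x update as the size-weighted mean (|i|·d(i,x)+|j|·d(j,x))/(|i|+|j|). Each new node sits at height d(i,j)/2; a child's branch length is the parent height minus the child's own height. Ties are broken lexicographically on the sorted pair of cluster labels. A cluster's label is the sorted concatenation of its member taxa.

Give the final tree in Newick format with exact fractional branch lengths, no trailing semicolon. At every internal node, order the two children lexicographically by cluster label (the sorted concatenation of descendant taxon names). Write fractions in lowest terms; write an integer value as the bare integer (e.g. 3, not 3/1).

iteration 1: select F,V (d=1); attach at lengths (1/2, 1/2); label the merged cluster FV
  updated: d(A,FV)=25/2, d(FV,I)=47/2, d(FV,J)=37/2, d(FV,Q)=71/2, d(FV,W)=28
iteration 2: select A,J (d=2); attach at lengths (1, 1); label the merged cluster AJ
  updated: d(AJ,FV)=31/2, d(AJ,I)=14, d(AJ,Q)=36, d(AJ,W)=20
iteration 3: select I,W (d=10); attach at lengths (5, 5); label the merged cluster IW
  updated: d(AJ,IW)=17, d(FV,IW)=103/4, d(IW,Q)=36
iteration 4: select AJ,FV (d=31/2); attach at lengths (27/4, 29/4); label the merged cluster AFJV
  updated: d(AFJV,IW)=171/8, d(AFJV,Q)=143/4
iteration 5: select AFJV,IW (d=171/8); attach at lengths (47/16, 91/16); label the merged cluster AFIJVW
  updated: d(AFIJVW,Q)=215/6
iteration 6: select AFIJVW,Q (d=215/6); attach at lengths (347/48, 215/12); label the merged cluster AFIJQVW
final tree: ((((A:1,J:1):27/4,(F:1/2,V:1/2):29/4):47/16,(I:5,W:5):91/16):347/48,Q:215/12)
total length: 2917/48

((((A:1,J:1):27/4,(F:1/2,V:1/2):29/4):47/16,(I:5,W:5):91/16):347/48,Q:215/12)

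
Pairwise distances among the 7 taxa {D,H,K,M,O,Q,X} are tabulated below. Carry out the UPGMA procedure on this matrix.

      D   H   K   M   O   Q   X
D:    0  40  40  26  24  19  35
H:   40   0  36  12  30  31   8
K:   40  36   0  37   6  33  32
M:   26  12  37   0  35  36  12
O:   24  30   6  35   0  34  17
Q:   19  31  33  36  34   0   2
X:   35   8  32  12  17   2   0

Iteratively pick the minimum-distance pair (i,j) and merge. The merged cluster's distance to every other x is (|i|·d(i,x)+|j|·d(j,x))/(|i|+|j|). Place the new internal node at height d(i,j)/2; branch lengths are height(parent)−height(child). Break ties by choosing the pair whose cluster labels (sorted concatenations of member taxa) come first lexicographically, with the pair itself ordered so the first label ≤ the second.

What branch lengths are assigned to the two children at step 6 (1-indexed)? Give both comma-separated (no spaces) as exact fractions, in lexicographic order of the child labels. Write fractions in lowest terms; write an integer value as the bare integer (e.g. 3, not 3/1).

9/10,129/10

step 1: merge (Q,X) at d=2; branch lengths Q→1, X→1; new cluster QX
  updated: d(D,QX)=27, d(H,QX)=39/2, d(K,QX)=65/2, d(M,QX)=24, d(O,QX)=51/2
step 2: merge (K,O) at d=6; branch lengths K→3, O→3; new cluster KO
  updated: d(D,KO)=32, d(H,KO)=33, d(KO,M)=36, d(KO,QX)=29
step 3: merge (H,M) at d=12; branch lengths H→6, M→6; new cluster HM
  updated: d(D,HM)=33, d(HM,KO)=69/2, d(HM,QX)=87/4
step 4: merge (HM,QX) at d=87/4; branch lengths HM→39/8, QX→79/8; new cluster HMQX
  updated: d(D,HMQX)=30, d(HMQX,KO)=127/4
step 5: merge (D,HMQX) at d=30; branch lengths D→15, HMQX→33/8; new cluster DHMQX
  updated: d(DHMQX,KO)=159/5
step 6: merge (DHMQX,KO) at d=159/5; branch lengths DHMQX→9/10, KO→129/10; new cluster DHKMOQX
final tree: ((D:15,((H:6,M:6):39/8,(Q:1,X:1):79/8):33/8):9/10,(K:3,O:3):129/10)
total length: 2707/40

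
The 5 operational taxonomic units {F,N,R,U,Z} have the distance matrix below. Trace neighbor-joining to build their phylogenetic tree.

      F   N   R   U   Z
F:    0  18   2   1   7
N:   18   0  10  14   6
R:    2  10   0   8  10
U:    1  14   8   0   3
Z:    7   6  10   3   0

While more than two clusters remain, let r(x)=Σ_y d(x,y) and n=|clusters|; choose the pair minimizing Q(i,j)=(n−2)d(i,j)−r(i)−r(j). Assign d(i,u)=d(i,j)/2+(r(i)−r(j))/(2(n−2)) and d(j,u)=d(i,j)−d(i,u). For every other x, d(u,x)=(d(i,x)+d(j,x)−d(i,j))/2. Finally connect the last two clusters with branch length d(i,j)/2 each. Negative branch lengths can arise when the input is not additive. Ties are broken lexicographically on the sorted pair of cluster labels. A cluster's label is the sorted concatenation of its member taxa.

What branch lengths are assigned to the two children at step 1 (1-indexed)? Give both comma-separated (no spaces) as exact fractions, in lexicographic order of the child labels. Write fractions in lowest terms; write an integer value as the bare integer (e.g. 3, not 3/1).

20/3,-2/3

step 1: merge (N,Z) at d=6, Q=-56; branch lengths N→20/3, Z→-2/3; new cluster NZ
  updated: d(F,NZ)=19/2, d(NZ,R)=7, d(NZ,U)=11/2
step 2: merge (F,R) at d=2, Q=-51/2; branch lengths F→-1/8, R→17/8; new cluster FR
  updated: d(FR,NZ)=29/4, d(FR,U)=7/2
step 3: merge (FR,NZ) at d=29/4, Q=-65/4; branch lengths FR→21/8, NZ→37/8; new cluster FNRZ
  updated: d(FNRZ,U)=7/8
step 4: merge (FNRZ,U) at d=7/8; branch lengths FNRZ→7/16, U→7/16; new cluster FNRUZ
final tree: (((F:-1/8,R:17/8):21/8,(N:20/3,Z:-2/3):37/8):7/16,U:7/16)
total length: 129/8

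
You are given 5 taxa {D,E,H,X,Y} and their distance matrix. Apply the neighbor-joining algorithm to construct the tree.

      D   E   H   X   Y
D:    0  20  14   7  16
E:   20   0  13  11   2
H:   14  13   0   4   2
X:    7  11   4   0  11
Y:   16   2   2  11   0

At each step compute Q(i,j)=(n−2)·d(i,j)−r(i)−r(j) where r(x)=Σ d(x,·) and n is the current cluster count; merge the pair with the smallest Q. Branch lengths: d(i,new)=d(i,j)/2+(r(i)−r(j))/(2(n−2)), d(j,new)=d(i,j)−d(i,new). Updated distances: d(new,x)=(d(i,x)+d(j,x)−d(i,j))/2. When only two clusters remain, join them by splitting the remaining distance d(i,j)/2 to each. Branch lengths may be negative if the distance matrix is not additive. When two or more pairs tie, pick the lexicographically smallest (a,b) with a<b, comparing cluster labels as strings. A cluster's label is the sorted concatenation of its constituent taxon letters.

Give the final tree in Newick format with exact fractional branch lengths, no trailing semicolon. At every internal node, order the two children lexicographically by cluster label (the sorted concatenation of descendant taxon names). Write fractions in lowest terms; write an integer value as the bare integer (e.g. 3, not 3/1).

(((D:31/4,X:-3/4):9/2,(E:7/2,Y:-3/2):11/2):1/2,H:1/2)

step 1: merge (E,Y) at d=2, Q=-71; branch lengths E→7/2, Y→-3/2; new cluster EY
  updated: d(D,EY)=17, d(EY,H)=13/2, d(EY,X)=10
step 2: merge (D,X) at d=7, Q=-45; branch lengths D→31/4, X→-3/4; new cluster DX
  updated: d(DX,EY)=10, d(DX,H)=11/2
step 3: merge (DX,EY) at d=10, Q=-22; branch lengths DX→9/2, EY→11/2; new cluster DEXY
  updated: d(DEXY,H)=1
step 4: merge (DEXY,H) at d=1; branch lengths DEXY→1/2, H→1/2; new cluster DEHXY
final tree: (((D:31/4,X:-3/4):9/2,(E:7/2,Y:-3/2):11/2):1/2,H:1/2)
total length: 20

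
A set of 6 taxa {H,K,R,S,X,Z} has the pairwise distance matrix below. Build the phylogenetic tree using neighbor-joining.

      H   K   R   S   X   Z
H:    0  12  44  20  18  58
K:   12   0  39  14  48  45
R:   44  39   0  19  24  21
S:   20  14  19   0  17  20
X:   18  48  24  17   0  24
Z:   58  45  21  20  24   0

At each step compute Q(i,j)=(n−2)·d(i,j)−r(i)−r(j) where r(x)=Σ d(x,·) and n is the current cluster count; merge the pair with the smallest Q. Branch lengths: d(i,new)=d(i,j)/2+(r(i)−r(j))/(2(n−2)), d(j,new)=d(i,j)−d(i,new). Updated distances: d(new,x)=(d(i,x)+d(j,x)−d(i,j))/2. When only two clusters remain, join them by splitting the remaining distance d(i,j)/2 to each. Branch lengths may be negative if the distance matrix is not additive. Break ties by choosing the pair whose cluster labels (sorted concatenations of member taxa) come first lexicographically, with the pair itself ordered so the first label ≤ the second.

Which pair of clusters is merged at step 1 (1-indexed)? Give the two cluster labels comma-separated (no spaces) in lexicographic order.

step 1: merge (H,K) at d=12, Q=-262; branch lengths H→21/4, K→27/4; new cluster HK
  updated: d(HK,R)=71/2, d(HK,S)=11, d(HK,X)=27, d(HK,Z)=91/2
step 2: merge (HK,S) at d=11, Q=-153; branch lengths HK→85/6, S→-19/6; new cluster HKS
  updated: d(HKS,R)=87/4, d(HKS,X)=33/2, d(HKS,Z)=109/4
step 3: merge (HKS,X) at d=33/2, Q=-97; branch lengths HKS→17/2, X→8; new cluster HKSX
  updated: d(HKSX,R)=117/8, d(HKSX,Z)=139/8
step 4: merge (HKSX,R) at d=117/8, Q=-53; branch lengths HKSX→11/2, R→73/8; new cluster HKRSX
  updated: d(HKRSX,Z)=95/8
step 5: merge (HKRSX,Z) at d=95/8; branch lengths HKRSX→95/16, Z→95/16; new cluster HKRSXZ
final tree: (((((H:21/4,K:27/4):85/6,S:-19/6):17/2,X:8):11/2,R:73/8):95/16,Z:95/16)
total length: 66

H,K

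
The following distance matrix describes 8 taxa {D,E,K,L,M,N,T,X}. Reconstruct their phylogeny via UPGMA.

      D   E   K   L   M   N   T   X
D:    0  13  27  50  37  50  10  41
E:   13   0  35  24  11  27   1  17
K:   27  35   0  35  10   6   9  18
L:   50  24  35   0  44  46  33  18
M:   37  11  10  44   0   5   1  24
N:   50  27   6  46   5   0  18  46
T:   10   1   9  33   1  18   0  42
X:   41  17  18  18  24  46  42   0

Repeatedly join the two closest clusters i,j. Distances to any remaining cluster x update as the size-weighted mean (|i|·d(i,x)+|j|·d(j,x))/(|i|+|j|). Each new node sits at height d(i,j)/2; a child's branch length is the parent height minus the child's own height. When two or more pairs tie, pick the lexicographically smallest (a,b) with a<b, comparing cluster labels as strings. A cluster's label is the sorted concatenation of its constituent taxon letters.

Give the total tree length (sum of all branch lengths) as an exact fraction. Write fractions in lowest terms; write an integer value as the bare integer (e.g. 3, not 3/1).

1. join E+T (d=1) ⇒ ET; edges |E|=1/2, |T|=1/2
  updated: d(D,ET)=23/2, d(ET,K)=22, d(ET,L)=57/2, d(ET,M)=6, d(ET,N)=45/2, d(ET,X)=59/2
2. join M+N (d=5) ⇒ MN; edges |M|=5/2, |N|=5/2
  updated: d(D,MN)=87/2, d(ET,MN)=57/4, d(K,MN)=8, d(L,MN)=45, d(MN,X)=35
3. join K+MN (d=8) ⇒ KMN; edges |K|=4, |MN|=3/2
  updated: d(D,KMN)=38, d(ET,KMN)=101/6, d(KMN,L)=125/3, d(KMN,X)=88/3
4. join D+ET (d=23/2) ⇒ DET; edges |D|=23/4, |ET|=21/4
  updated: d(DET,KMN)=215/9, d(DET,L)=107/3, d(DET,X)=100/3
5. join L+X (d=18) ⇒ LX; edges |L|=9, |X|=9
  updated: d(DET,LX)=69/2, d(KMN,LX)=71/2
6. join DET+KMN (d=215/9) ⇒ DEKMNT; edges |DET|=223/36, |KMN|=143/18
  updated: d(DEKMNT,LX)=35
7. join DEKMNT+LX (d=35) ⇒ DEKLMNTX; edges |DEKMNT|=50/9, |LX|=17/2
final tree: (((D:23/4,(E:1/2,T:1/2):21/4):223/36,(K:4,(M:5/2,N:5/2):3/2):143/18):50/9,(L:9,X:9):17/2)
total length: 2473/36

2473/36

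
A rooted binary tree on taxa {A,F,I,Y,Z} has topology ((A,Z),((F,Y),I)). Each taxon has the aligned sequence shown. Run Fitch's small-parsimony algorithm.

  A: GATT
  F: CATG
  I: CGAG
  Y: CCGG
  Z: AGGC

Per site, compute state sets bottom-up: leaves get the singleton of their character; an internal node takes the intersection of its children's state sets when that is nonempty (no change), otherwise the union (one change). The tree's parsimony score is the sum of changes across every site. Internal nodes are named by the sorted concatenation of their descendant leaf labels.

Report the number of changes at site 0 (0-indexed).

2

site 0, node AZ: A={G} ∪ Z={A} → {A,G} (+1)
site 0, node FY: F={C} ∩ Y={C} → {C} (+0)
site 0, node FIY: FY={C} ∩ I={C} → {C} (+0)
site 0, node AFIYZ: AZ={A,G} ∪ FIY={C} → {A,C,G} (+1)
site 1, node AZ: A={A} ∪ Z={G} → {A,G} (+1)
site 1, node FY: F={A} ∪ Y={C} → {A,C} (+1)
site 1, node FIY: FY={A,C} ∪ I={G} → {A,C,G} (+1)
site 1, node AFIYZ: AZ={A,G} ∩ FIY={A,C,G} → {A,G} (+0)
site 2, node AZ: A={T} ∪ Z={G} → {G,T} (+1)
site 2, node FY: F={T} ∪ Y={G} → {G,T} (+1)
site 2, node FIY: FY={G,T} ∪ I={A} → {A,G,T} (+1)
site 2, node AFIYZ: AZ={G,T} ∩ FIY={A,G,T} → {G,T} (+0)
site 3, node AZ: A={T} ∪ Z={C} → {C,T} (+1)
site 3, node FY: F={G} ∩ Y={G} → {G} (+0)
site 3, node FIY: FY={G} ∩ I={G} → {G} (+0)
site 3, node AFIYZ: AZ={C,T} ∪ FIY={G} → {C,G,T} (+1)
per-site changes: [2, 3, 3, 2]; total = 10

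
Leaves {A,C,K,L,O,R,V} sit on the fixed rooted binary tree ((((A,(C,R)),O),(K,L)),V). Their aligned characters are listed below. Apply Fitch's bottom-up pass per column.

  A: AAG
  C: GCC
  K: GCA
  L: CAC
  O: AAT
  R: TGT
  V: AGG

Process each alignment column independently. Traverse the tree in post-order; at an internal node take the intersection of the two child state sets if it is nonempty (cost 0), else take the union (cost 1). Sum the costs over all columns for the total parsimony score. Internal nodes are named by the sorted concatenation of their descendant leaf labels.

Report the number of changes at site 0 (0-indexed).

CR@0: {G} ∪ {T} = {G,T} (union, +1)
ACR@0: {A} ∪ {G,T} = {A,G,T} (union, +1)
ACOR@0: {A,G,T} ∩ {A} = {A} (intersection, +0)
KL@0: {G} ∪ {C} = {C,G} (union, +1)
ACKLOR@0: {A} ∪ {C,G} = {A,C,G} (union, +1)
ACKLORV@0: {A,C,G} ∩ {A} = {A} (intersection, +0)
CR@1: {C} ∪ {G} = {C,G} (union, +1)
ACR@1: {A} ∪ {C,G} = {A,C,G} (union, +1)
ACOR@1: {A,C,G} ∩ {A} = {A} (intersection, +0)
KL@1: {C} ∪ {A} = {A,C} (union, +1)
ACKLOR@1: {A} ∩ {A,C} = {A} (intersection, +0)
ACKLORV@1: {A} ∪ {G} = {A,G} (union, +1)
CR@2: {C} ∪ {T} = {C,T} (union, +1)
ACR@2: {G} ∪ {C,T} = {C,G,T} (union, +1)
ACOR@2: {C,G,T} ∩ {T} = {T} (intersection, +0)
KL@2: {A} ∪ {C} = {A,C} (union, +1)
ACKLOR@2: {T} ∪ {A,C} = {A,C,T} (union, +1)
ACKLORV@2: {A,C,T} ∪ {G} = {A,C,G,T} (union, +1)
per-site changes: [4, 4, 5]; total = 13

4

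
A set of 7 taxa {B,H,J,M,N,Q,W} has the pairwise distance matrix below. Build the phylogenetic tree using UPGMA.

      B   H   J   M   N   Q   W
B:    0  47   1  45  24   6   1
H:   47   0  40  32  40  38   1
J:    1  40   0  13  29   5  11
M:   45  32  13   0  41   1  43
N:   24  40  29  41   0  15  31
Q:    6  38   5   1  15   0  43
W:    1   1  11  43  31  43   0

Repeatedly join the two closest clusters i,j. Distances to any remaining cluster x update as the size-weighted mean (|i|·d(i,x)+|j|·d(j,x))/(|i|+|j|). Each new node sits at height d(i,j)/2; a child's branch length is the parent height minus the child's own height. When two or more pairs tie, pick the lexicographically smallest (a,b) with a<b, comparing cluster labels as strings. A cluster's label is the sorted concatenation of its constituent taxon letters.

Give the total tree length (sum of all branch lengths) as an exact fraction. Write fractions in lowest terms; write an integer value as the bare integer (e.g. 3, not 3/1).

iteration 1: select B,J (d=1); attach at lengths (1/2, 1/2); label the merged cluster BJ
  updated: d(BJ,H)=87/2, d(BJ,M)=29, d(BJ,N)=53/2, d(BJ,Q)=11/2, d(BJ,W)=6
iteration 2: select H,W (d=1); attach at lengths (1/2, 1/2); label the merged cluster HW
  updated: d(BJ,HW)=99/4, d(HW,M)=75/2, d(HW,N)=71/2, d(HW,Q)=81/2
iteration 3: select M,Q (d=1); attach at lengths (1/2, 1/2); label the merged cluster MQ
  updated: d(BJ,MQ)=69/4, d(HW,MQ)=39, d(MQ,N)=28
iteration 4: select BJ,MQ (d=69/4); attach at lengths (65/8, 65/8); label the merged cluster BJMQ
  updated: d(BJMQ,HW)=255/8, d(BJMQ,N)=109/4
iteration 5: select BJMQ,N (d=109/4); attach at lengths (5, 109/8); label the merged cluster BJMNQ
  updated: d(BJMNQ,HW)=163/5
iteration 6: select BJMNQ,HW (d=163/5); attach at lengths (107/40, 79/5); label the merged cluster BHJMNQW
final tree: ((((B:1/2,J:1/2):65/8,(M:1/2,Q:1/2):65/8):5,N:109/8):107/40,(H:1/2,W:1/2):79/5)
total length: 1127/20

1127/20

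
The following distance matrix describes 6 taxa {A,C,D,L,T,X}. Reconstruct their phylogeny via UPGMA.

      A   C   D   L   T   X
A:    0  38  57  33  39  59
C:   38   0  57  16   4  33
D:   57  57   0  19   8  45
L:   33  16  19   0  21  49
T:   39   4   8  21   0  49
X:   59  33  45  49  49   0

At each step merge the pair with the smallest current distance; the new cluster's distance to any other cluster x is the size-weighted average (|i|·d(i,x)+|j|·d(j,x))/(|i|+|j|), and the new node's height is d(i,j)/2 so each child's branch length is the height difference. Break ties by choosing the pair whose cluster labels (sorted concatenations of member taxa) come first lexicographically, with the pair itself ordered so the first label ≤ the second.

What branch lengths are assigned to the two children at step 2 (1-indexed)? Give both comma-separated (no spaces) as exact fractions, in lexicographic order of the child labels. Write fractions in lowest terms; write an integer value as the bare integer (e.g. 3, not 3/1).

step 1: merge (C,T) at d=4; branch lengths C→2, T→2; new cluster CT
  updated: d(A,CT)=77/2, d(CT,D)=65/2, d(CT,L)=37/2, d(CT,X)=41
step 2: merge (CT,L) at d=37/2; branch lengths CT→29/4, L→37/4; new cluster CLT
  updated: d(A,CLT)=110/3, d(CLT,D)=28, d(CLT,X)=131/3
step 3: merge (CLT,D) at d=28; branch lengths CLT→19/4, D→14; new cluster CDLT
  updated: d(A,CDLT)=167/4, d(CDLT,X)=44
step 4: merge (A,CDLT) at d=167/4; branch lengths A→167/8, CDLT→55/8; new cluster ACDLT
  updated: d(ACDLT,X)=47
step 5: merge (ACDLT,X) at d=47; branch lengths ACDLT→21/8, X→47/2; new cluster ACDLTX
final tree: ((A:167/8,(((C:2,T:2):29/4,L:37/4):19/4,D:14):55/8):21/8,X:47/2)
total length: 745/8

29/4,37/4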